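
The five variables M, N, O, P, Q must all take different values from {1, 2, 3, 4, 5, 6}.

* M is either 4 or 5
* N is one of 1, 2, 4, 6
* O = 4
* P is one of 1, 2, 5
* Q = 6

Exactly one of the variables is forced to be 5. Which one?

O has just one choice, so O = 4. Strike 4 from M, N.
So 5 goes to M.

M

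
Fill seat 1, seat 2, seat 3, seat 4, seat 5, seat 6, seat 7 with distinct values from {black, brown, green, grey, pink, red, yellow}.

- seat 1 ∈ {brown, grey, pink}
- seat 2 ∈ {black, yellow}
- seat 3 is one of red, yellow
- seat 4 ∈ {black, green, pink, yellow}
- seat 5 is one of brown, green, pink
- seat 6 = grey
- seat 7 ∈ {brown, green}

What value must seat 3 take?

seat 6 must be grey (only option left). So seat 1 can't be grey.
The 6 still-open variables draw from only 6 values {black, brown, green, pink, red, yellow}, so each is used; only seat 3 can be red, hence seat 3 = red.

red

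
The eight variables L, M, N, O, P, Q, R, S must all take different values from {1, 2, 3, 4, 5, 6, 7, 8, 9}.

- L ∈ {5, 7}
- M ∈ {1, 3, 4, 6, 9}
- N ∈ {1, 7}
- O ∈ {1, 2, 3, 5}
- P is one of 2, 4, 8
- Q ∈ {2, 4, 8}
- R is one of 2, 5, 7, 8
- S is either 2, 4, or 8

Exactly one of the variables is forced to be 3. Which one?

O

P, Q, S share exactly the 3 values {2, 4, 8}; by pigeonhole those values go to them, so strike 2, 4, 8 from M, O, R.
The 2 variables L and R are confined to {5, 7}, which locks those values in; drop them from N, O.
That leaves N = 1. So M, O can't be 1.
So 3 goes to O.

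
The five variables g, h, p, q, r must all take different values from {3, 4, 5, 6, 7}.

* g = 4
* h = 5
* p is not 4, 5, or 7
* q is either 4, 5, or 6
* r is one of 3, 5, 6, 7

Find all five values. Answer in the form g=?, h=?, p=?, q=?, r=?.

g=4, h=5, p=3, q=6, r=7

g's domain is down to {4}, so g = 4. Eliminate 4 elsewhere: q.
h has just one choice, so h = 5. Eliminate 5 elsewhere: q, r.
That leaves q = 6. Strike 6 from p, r.
That leaves p = 3. So r can't be 3.
That leaves r = 7.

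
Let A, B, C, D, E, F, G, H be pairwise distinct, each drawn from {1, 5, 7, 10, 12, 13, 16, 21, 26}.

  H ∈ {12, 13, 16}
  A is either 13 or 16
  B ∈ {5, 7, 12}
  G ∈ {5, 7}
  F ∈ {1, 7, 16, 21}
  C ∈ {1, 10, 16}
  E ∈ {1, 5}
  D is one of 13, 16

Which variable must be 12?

H

The 8 variables together cover exactly {1, 5, 7, 10, 12, 13, 16, 21} — 8 values for 8 variables — and 10 appears only in C's list, so C = 10.
Among the 7 still-open variables, 21 fits only F (and all 7 values in {1, 5, 7, 12, 13, 16, 21} must be used), so F = 21.
The 6 still-open variables draw from only 6 values {1, 5, 7, 12, 13, 16}, so each is used; only E can be 1, hence E = 1.
A and D share exactly the 2 values {13, 16}; by pigeonhole those values go to them, so strike 13, 16 from H.
So 12 goes to H.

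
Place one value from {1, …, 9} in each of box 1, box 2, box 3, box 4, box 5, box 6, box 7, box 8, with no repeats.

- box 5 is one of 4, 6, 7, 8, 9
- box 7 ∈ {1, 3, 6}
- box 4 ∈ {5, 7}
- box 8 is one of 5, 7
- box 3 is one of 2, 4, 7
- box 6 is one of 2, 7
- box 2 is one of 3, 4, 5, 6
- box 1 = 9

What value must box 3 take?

4

box 1's domain is down to {9}, so box 1 = 9. Strike 9 from box 5.
box 4 and box 8 between them cover only {5, 7} — a naked pair. Remove those values from box 2, box 3, box 5, box 6.
That leaves box 6 = 2. So box 3 can't be 2.
So box 3 = 4.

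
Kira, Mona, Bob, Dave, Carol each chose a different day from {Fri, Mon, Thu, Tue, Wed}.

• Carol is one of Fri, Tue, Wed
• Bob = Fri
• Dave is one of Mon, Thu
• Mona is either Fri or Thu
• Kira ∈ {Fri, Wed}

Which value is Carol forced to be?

Tue

Bob must be Fri (only option left). Remove Fri from Kira, Mona, Carol.
That leaves Kira = Wed. Eliminate Wed elsewhere: Carol.
So Carol = Tue.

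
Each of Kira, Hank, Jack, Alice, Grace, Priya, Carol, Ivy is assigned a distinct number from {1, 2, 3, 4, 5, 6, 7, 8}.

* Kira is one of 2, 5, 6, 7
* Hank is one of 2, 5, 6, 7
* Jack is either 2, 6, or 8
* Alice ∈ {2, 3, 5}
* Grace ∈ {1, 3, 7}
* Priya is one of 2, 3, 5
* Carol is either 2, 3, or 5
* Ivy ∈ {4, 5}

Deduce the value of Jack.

The 8 variables together cover exactly {1, 2, 3, 4, 5, 6, 7, 8} — 8 values for 8 variables — and 1 appears only in Grace's list, so Grace = 1.
Among the 7 still-open variables, 4 fits only Ivy (and all 7 values in {2, 3, 4, 5, 6, 7, 8} must be used), so Ivy = 4.
Among the 6 still-open variables, 8 fits only Jack (and all 6 values in {2, 3, 5, 6, 7, 8} must be used), so Jack = 8.

8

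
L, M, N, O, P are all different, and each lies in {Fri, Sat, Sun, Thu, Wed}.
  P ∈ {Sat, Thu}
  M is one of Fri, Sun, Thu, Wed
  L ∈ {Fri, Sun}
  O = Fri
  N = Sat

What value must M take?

N's domain is down to {Sat}, so N = Sat. So P can't be Sat.
O's domain is down to {Fri}, so O = Fri. Strike Fri from L, M.
P has just one choice, so P = Thu. Remove Thu from M.
L has just one choice, so L = Sun. Strike Sun from M.
So M = Wed.

Wed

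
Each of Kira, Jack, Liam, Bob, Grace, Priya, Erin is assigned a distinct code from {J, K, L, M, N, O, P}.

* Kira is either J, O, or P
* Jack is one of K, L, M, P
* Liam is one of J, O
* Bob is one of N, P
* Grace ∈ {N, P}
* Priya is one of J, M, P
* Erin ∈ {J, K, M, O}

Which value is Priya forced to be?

The 7 variables together cover exactly {J, K, L, M, N, O, P} — 7 values for 7 variables — and L appears only in Jack's list, so Jack = L.
Among the 6 still-open variables, K fits only Erin (and all 6 values in {J, K, M, N, O, P} must be used), so Erin = K.
Among the 5 still-open variables, M fits only Priya (and all 5 values in {J, M, N, O, P} must be used), so Priya = M.

M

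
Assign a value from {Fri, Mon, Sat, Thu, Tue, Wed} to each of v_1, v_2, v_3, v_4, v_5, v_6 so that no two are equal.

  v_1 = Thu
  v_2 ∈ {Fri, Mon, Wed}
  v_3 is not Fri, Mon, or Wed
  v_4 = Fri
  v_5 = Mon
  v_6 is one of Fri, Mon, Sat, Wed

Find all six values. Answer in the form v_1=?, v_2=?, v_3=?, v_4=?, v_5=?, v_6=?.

v_1 has just one choice, so v_1 = Thu. Remove Thu from v_3.
That leaves v_4 = Fri. Strike Fri from v_2, v_6.
That leaves v_5 = Mon. Remove Mon from v_2, v_6.
v_2's domain is down to {Wed}, so v_2 = Wed. So v_6 can't be Wed.
v_6 has just one choice, so v_6 = Sat. Strike Sat from v_3.
v_3 must be Tue (only option left).

v_1=Thu, v_2=Wed, v_3=Tue, v_4=Fri, v_5=Mon, v_6=Sat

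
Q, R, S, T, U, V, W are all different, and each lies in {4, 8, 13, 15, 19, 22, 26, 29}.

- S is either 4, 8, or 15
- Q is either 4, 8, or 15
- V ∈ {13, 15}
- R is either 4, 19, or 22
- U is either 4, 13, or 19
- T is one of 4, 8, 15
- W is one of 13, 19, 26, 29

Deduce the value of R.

The 3 variables Q, S, T are confined to {4, 8, 15}, which locks those values in; drop them from R, U, V.
That leaves V = 13. So U, W can't be 13.
That leaves U = 19. Remove 19 from R, W.
So R = 22.

22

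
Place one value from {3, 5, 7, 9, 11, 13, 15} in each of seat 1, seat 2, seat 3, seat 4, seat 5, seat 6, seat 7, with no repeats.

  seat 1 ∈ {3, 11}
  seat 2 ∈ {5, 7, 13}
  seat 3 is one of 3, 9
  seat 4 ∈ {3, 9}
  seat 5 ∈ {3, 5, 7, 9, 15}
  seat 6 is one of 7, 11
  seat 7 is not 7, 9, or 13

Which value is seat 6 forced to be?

The 7 variables together cover exactly {3, 5, 7, 9, 11, 13, 15} — 7 values for 7 variables — and 13 appears only in seat 2's list, so seat 2 = 13.
seat 3 and seat 4 share exactly the 2 values {3, 9}; by pigeonhole those values go to them, so strike 3, 9 from seat 1, seat 5, seat 7.
seat 1 has just one choice, so seat 1 = 11. Eliminate 11 elsewhere: seat 6, seat 7.
So seat 6 = 7.

7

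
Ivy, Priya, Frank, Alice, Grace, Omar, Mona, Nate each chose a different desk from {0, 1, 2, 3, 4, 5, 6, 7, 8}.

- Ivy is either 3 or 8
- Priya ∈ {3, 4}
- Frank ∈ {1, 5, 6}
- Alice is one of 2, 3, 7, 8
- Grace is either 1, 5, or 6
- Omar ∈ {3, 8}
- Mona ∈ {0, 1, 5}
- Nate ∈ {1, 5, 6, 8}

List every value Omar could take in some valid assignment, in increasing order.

3, 8

Ivy and Omar between them cover only {3, 8} — a naked pair. Remove those values from Priya, Alice, Nate.
Priya must be 4 (only option left).
Frank, Grace, Nate between them cover only {1, 5, 6} — a naked triple. Remove those values from Mona.
That leaves Mona = 0.
No further eliminations apply; Omar can still be any of 3, 8.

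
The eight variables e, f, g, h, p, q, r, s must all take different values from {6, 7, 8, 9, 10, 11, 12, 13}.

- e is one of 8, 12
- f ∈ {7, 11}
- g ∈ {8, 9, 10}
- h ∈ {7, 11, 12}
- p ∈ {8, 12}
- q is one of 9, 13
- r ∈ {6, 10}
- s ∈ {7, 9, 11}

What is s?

9

The 8 variables together cover exactly {6, 7, 8, 9, 10, 11, 12, 13} — 8 values for 8 variables — and 6 appears only in r's list, so r = 6.
Among the 7 still-open variables, 10 fits only g (and all 7 values in {7, 8, 9, 10, 11, 12, 13} must be used), so g = 10.
The 6 still-open variables together cover exactly {7, 8, 9, 11, 12, 13} — 6 values for 6 variables — and 13 appears only in q's list, so q = 13.
The 5 still-open variables draw from only 5 values {7, 8, 9, 11, 12}, so each is used; only s can be 9, hence s = 9.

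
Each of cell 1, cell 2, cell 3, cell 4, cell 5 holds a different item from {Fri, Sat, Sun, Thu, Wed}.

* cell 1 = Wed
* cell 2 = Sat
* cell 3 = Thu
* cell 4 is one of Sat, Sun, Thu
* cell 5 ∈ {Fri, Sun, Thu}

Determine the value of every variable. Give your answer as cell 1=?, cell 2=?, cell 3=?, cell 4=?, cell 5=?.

cell 1=Wed, cell 2=Sat, cell 3=Thu, cell 4=Sun, cell 5=Fri

cell 1's domain is down to {Wed}, so cell 1 = Wed.
cell 2's domain is down to {Sat}, so cell 2 = Sat. Remove Sat from cell 4.
cell 3's domain is down to {Thu}, so cell 3 = Thu. Eliminate Thu elsewhere: cell 4, cell 5.
That leaves cell 4 = Sun. So cell 5 can't be Sun.
cell 5 must be Fri (only option left).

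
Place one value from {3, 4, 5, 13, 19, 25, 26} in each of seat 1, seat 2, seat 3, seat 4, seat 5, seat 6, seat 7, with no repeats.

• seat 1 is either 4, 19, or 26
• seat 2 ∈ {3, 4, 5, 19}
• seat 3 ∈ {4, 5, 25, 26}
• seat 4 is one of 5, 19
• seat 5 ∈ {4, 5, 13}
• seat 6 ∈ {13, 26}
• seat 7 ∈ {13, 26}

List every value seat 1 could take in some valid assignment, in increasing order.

4, 19

The 7 variables together cover exactly {3, 4, 5, 13, 19, 25, 26} — 7 values for 7 variables — and 3 appears only in seat 2's list, so seat 2 = 3.
Among the 6 still-open variables, 25 fits only seat 3 (and all 6 values in {4, 5, 13, 19, 25, 26} must be used), so seat 3 = 25.
seat 6 and seat 7 between them cover only {13, 26} — a naked pair. Remove those values from seat 1, seat 5.
No further eliminations apply; seat 1 can still be any of 4, 19.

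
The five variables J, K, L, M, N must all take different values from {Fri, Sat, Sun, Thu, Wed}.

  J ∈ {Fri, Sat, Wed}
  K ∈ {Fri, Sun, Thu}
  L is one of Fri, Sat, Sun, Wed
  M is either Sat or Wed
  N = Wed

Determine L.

N must be Wed (only option left). So J, L, M can't be Wed.
That leaves M = Sat. So J, L can't be Sat.
J has just one choice, so J = Fri. Remove Fri from K, L.
So L = Sun.

Sun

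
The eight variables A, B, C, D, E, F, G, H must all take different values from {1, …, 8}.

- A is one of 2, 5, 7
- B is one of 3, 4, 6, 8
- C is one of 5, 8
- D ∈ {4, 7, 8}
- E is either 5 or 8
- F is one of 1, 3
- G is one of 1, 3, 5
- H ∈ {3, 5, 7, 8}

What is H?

7

The 8 variables together cover exactly {1, 2, 3, 4, 5, 6, 7, 8} — 8 values for 8 variables — and 2 appears only in A's list, so A = 2.
The 7 still-open variables together cover exactly {1, 3, 4, 5, 6, 7, 8} — 7 values for 7 variables — and 6 appears only in B's list, so B = 6.
The 6 still-open variables together cover exactly {1, 3, 4, 5, 7, 8} — 6 values for 6 variables — and 4 appears only in D's list, so D = 4.
Among the 5 still-open variables, 7 fits only H (and all 5 values in {1, 3, 5, 7, 8} must be used), so H = 7.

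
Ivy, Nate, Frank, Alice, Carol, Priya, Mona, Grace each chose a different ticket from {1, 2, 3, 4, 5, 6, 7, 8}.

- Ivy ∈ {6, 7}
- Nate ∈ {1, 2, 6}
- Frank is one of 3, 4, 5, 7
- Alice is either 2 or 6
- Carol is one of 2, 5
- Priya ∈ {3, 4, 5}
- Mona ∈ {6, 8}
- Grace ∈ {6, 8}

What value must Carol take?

The 8 variables together cover exactly {1, 2, 3, 4, 5, 6, 7, 8} — 8 values for 8 variables — and 1 appears only in Nate's list, so Nate = 1.
Mona and Grace share exactly the 2 values {6, 8}; by pigeonhole those values go to them, so strike 6, 8 from Ivy, Alice.
Ivy has just one choice, so Ivy = 7. So Frank can't be 7.
Alice's domain is down to {2}, so Alice = 2. Remove 2 from Carol.
So Carol = 5.

5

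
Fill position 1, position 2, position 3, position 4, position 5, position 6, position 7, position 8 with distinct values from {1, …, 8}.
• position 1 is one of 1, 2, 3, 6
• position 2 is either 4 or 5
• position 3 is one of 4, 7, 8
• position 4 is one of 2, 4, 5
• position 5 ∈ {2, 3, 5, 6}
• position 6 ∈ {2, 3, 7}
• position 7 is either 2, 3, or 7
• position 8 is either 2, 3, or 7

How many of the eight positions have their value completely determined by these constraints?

3

The 8 variables draw from only 8 values {1, 2, 3, 4, 5, 6, 7, 8}, so each is used; only position 1 can be 1, hence position 1 = 1.
The 7 still-open variables together cover exactly {2, 3, 4, 5, 6, 7, 8} — 7 values for 7 variables — and 6 appears only in position 5's list, so position 5 = 6.
The 6 still-open variables together cover exactly {2, 3, 4, 5, 7, 8} — 6 values for 6 variables — and 8 appears only in position 3's list, so position 3 = 8.
The 3 variables position 6, position 7, position 8 are confined to {2, 3, 7}, which locks those values in; drop them from position 4.
Determined: position 1=1, position 3=8, position 5=6. The other positions each still have more than one consistent value. That makes 3.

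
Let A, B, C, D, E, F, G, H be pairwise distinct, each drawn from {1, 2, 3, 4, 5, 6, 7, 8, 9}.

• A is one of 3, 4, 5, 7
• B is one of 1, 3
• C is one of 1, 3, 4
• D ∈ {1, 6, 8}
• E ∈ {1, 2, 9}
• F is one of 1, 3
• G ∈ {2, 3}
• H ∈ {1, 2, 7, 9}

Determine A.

B and F share exactly the 2 values {1, 3}; by pigeonhole those values go to them, so strike 1, 3 from A, C, D, E, G, H.
That leaves C = 4. Strike 4 from A.
G has just one choice, so G = 2. So E, H can't be 2.
E has just one choice, so E = 9. Remove 9 from H.
H must be 7 (only option left). So A can't be 7.
So A = 5.

5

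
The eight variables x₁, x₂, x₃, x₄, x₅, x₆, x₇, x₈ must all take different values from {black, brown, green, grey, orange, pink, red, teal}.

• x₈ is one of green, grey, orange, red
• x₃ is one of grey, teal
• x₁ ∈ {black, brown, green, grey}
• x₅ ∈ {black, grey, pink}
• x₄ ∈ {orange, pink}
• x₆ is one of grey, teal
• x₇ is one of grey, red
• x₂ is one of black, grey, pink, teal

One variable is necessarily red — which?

Among the 8 variables, brown fits only x₁ (and all 8 values in {black, brown, green, grey, orange, pink, red, teal} must be used), so x₁ = brown.
Among the 7 still-open variables, green fits only x₈ (and all 7 values in {black, green, grey, orange, pink, red, teal} must be used), so x₈ = green.
Among the 6 still-open variables, orange fits only x₄ (and all 6 values in {black, grey, orange, pink, red, teal} must be used), so x₄ = orange.
The 5 still-open variables together cover exactly {black, grey, pink, red, teal} — 5 values for 5 variables — and red appears only in x₇'s list, so x₇ = red.

x₇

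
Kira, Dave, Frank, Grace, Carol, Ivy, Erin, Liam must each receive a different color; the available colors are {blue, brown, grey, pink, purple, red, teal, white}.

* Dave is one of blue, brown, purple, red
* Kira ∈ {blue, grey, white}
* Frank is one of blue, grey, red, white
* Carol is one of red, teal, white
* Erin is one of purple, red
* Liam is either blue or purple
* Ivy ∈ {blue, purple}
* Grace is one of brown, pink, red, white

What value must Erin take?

The 8 variables draw from only 8 values {blue, brown, grey, pink, purple, red, teal, white}, so each is used; only Grace can be pink, hence Grace = pink.
The 7 still-open variables draw from only 7 values {blue, brown, grey, purple, red, teal, white}, so each is used; only Dave can be brown, hence Dave = brown.
The 6 still-open variables draw from only 6 values {blue, grey, purple, red, teal, white}, so each is used; only Carol can be teal, hence Carol = teal.
Ivy and Liam between them cover only {blue, purple} — a naked pair. Remove those values from Kira, Frank, Erin.
So Erin = red.

red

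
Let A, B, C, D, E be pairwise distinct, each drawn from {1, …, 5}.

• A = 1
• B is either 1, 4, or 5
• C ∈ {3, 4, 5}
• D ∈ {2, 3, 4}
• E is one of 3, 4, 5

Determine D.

A's domain is down to {1}, so A = 1. So B can't be 1.
The 4 still-open variables draw from only 4 values {2, 3, 4, 5}, so each is used; only D can be 2, hence D = 2.

2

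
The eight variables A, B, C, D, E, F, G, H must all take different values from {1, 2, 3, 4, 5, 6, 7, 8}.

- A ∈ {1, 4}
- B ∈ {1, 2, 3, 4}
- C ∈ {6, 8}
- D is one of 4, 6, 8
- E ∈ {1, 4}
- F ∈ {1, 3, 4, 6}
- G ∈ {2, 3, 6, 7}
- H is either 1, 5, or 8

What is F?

3

The 8 variables together cover exactly {1, 2, 3, 4, 5, 6, 7, 8} — 8 values for 8 variables — and 5 appears only in H's list, so H = 5.
The 7 still-open variables together cover exactly {1, 2, 3, 4, 6, 7, 8} — 7 values for 7 variables — and 7 appears only in G's list, so G = 7.
Among the 6 still-open variables, 2 fits only B (and all 6 values in {1, 2, 3, 4, 6, 8} must be used), so B = 2.
Among the 5 still-open variables, 3 fits only F (and all 5 values in {1, 3, 4, 6, 8} must be used), so F = 3.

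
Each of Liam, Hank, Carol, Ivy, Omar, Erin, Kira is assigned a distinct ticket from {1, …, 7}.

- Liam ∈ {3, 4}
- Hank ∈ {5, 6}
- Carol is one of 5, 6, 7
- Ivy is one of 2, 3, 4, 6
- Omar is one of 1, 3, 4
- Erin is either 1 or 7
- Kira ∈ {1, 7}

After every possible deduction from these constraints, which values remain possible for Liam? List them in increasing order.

Among the 7 variables, 2 fits only Ivy (and all 7 values in {1, 2, 3, 4, 5, 6, 7} must be used), so Ivy = 2.
Erin and Kira share exactly the 2 values {1, 7}; by pigeonhole those values go to them, so strike 1, 7 from Carol, Omar.
No further eliminations apply; Liam can still be any of 3, 4.

3, 4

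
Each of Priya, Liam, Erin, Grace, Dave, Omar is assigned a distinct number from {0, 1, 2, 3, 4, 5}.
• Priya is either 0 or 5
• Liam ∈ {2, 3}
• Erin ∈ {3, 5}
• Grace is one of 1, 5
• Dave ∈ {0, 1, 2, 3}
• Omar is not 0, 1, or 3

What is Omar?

4

The 6 variables together cover exactly {0, 1, 2, 3, 4, 5} — 6 values for 6 variables — and 4 appears only in Omar's list, so Omar = 4.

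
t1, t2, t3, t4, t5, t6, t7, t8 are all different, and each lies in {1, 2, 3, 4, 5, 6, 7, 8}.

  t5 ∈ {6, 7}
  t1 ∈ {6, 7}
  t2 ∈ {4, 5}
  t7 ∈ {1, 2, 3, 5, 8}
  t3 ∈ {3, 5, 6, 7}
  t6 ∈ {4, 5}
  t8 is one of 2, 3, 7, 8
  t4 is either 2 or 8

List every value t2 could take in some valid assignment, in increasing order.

The 8 variables draw from only 8 values {1, 2, 3, 4, 5, 6, 7, 8}, so each is used; only t7 can be 1, hence t7 = 1.
The 2 variables t1 and t5 are confined to {6, 7}, which locks those values in; drop them from t3, t8.
t2 and t6 between them cover only {4, 5} — a naked pair. Remove those values from t3.
t3 has just one choice, so t3 = 3. So t8 can't be 3.
No further eliminations apply; t2 can still be any of 4, 5.

4, 5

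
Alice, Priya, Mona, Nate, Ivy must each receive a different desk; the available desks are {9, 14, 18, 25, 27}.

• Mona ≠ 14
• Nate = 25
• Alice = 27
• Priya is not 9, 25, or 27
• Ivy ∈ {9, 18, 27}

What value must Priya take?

Alice has just one choice, so Alice = 27. Eliminate 27 elsewhere: Mona, Ivy.
Nate's domain is down to {25}, so Nate = 25. Strike 25 from Mona.
Among the 3 still-open variables, 14 fits only Priya (and all 3 values in {9, 14, 18} must be used), so Priya = 14.

14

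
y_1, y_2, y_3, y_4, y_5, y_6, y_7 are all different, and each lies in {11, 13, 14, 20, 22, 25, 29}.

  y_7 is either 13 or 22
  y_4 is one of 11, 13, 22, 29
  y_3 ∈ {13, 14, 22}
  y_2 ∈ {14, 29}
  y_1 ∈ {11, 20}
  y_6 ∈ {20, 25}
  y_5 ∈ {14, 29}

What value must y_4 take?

11

Among the 7 variables, 25 fits only y_6 (and all 7 values in {11, 13, 14, 20, 22, 25, 29} must be used), so y_6 = 25.
Among the 6 still-open variables, 20 fits only y_1 (and all 6 values in {11, 13, 14, 20, 22, 29} must be used), so y_1 = 20.
Among the 5 still-open variables, 11 fits only y_4 (and all 5 values in {11, 13, 14, 22, 29} must be used), so y_4 = 11.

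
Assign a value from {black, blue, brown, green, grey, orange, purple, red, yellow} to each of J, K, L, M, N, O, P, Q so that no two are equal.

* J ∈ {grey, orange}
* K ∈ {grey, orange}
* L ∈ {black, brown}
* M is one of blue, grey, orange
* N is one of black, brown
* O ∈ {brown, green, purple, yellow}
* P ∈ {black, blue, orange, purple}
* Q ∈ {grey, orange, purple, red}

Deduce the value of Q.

The 2 variables J and K are confined to {grey, orange}, which locks those values in; drop them from M, P, Q.
M has just one choice, so M = blue. Remove blue from P.
L and N share exactly the 2 values {black, brown}; by pigeonhole those values go to them, so strike black, brown from O, P.
P must be purple (only option left). So O, Q can't be purple.
So Q = red.

red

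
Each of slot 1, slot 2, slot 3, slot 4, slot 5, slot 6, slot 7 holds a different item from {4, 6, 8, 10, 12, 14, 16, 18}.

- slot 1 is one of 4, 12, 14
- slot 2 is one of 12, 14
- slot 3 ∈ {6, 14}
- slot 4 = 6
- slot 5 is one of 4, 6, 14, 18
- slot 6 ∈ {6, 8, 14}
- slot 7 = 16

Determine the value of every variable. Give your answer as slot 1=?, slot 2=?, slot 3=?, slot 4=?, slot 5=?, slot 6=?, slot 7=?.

slot 4's domain is down to {6}, so slot 4 = 6. Remove 6 from slot 3, slot 5, slot 6.
slot 7's domain is down to {16}, so slot 7 = 16.
That leaves slot 3 = 14. Remove 14 from slot 1, slot 2, slot 5, slot 6.
slot 6 has just one choice, so slot 6 = 8.
slot 2 has just one choice, so slot 2 = 12. Eliminate 12 elsewhere: slot 1.
slot 1 must be 4 (only option left). Remove 4 from slot 5.
slot 5 has just one choice, so slot 5 = 18.

slot 1=4, slot 2=12, slot 3=14, slot 4=6, slot 5=18, slot 6=8, slot 7=16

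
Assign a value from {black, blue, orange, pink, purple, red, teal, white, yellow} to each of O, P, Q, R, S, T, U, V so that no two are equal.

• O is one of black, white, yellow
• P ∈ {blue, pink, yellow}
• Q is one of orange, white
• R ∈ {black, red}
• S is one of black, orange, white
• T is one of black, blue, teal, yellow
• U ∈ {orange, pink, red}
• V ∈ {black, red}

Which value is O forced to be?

yellow

Among the 8 variables, teal fits only T (and all 8 values in {black, blue, orange, pink, red, teal, white, yellow} must be used), so T = teal.
The 7 still-open variables together cover exactly {black, blue, orange, pink, red, white, yellow} — 7 values for 7 variables — and blue appears only in P's list, so P = blue.
Among the 6 still-open variables, pink fits only U (and all 6 values in {black, orange, pink, red, white, yellow} must be used), so U = pink.
The 5 still-open variables draw from only 5 values {black, orange, red, white, yellow}, so each is used; only O can be yellow, hence O = yellow.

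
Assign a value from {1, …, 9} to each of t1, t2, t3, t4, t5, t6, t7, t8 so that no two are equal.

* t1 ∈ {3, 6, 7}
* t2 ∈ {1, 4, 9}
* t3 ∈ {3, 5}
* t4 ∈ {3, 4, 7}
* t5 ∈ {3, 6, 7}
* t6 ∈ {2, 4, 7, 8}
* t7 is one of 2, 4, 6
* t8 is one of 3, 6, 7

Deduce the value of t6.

8

The 3 variables t1, t5, t8 are confined to {3, 6, 7}, which locks those values in; drop them from t3, t4, t6, t7.
t3 must be 5 (only option left).
t4's domain is down to {4}, so t4 = 4. So t2, t6, t7 can't be 4.
t7 must be 2 (only option left). Strike 2 from t6.
So t6 = 8.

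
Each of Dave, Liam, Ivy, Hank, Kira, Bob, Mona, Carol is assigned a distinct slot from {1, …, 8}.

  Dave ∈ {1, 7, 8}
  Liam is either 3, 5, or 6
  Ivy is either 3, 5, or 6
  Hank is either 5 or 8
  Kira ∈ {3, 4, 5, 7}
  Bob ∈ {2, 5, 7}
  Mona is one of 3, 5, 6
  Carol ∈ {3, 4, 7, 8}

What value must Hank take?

Among the 8 variables, 1 fits only Dave (and all 8 values in {1, 2, 3, 4, 5, 6, 7, 8} must be used), so Dave = 1.
The 7 still-open variables draw from only 7 values {2, 3, 4, 5, 6, 7, 8}, so each is used; only Bob can be 2, hence Bob = 2.
Liam, Ivy, Mona share exactly the 3 values {3, 5, 6}; by pigeonhole those values go to them, so strike 3, 5, 6 from Hank, Kira, Carol.
So Hank = 8.

8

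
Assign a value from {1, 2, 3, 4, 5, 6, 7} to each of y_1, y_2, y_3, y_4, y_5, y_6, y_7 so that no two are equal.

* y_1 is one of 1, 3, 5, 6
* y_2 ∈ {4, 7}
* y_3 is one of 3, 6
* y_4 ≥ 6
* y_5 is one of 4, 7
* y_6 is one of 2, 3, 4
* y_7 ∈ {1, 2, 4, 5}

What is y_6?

2

The 2 variables y_2 and y_5 are confined to {4, 7}, which locks those values in; drop them from y_4, y_6, y_7.
That leaves y_4 = 6. So y_1, y_3 can't be 6.
That leaves y_3 = 3. Remove 3 from y_1, y_6.
So y_6 = 2.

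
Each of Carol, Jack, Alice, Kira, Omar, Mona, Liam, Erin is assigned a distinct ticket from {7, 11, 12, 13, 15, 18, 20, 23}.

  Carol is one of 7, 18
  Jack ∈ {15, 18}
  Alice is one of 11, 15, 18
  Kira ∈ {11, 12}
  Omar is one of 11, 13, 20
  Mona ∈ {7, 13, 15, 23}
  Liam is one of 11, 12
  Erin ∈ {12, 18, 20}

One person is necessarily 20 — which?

Among the 8 variables, 23 fits only Mona (and all 8 values in {7, 11, 12, 13, 15, 18, 20, 23} must be used), so Mona = 23.
Among the 7 still-open variables, 7 fits only Carol (and all 7 values in {7, 11, 12, 13, 15, 18, 20} must be used), so Carol = 7.
The 6 still-open variables draw from only 6 values {11, 12, 13, 15, 18, 20}, so each is used; only Omar can be 13, hence Omar = 13.
The 5 still-open variables draw from only 5 values {11, 12, 15, 18, 20}, so each is used; only Erin can be 20, hence Erin = 20.

Erin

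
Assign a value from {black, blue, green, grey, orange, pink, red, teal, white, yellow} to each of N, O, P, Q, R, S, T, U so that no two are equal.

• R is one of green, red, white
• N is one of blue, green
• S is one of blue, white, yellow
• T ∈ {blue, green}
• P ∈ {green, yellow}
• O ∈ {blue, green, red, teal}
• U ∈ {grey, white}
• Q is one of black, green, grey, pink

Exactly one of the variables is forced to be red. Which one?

R

N and T share exactly the 2 values {blue, green}; by pigeonhole those values go to them, so strike blue, green from O, P, Q, R, S.
P's domain is down to {yellow}, so P = yellow. Remove yellow from S.
That leaves S = white. Remove white from R, U.
So red goes to R.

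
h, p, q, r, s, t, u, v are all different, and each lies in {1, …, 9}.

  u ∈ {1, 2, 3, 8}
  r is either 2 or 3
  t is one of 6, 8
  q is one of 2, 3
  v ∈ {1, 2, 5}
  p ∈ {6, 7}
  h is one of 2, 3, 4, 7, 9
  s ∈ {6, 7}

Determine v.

The 2 variables p and s are confined to {6, 7}, which locks those values in; drop them from h, t.
t has just one choice, so t = 8. So u can't be 8.
q and r between them cover only {2, 3} — a naked pair. Remove those values from h, u, v.
u must be 1 (only option left). Strike 1 from v.
So v = 5.

5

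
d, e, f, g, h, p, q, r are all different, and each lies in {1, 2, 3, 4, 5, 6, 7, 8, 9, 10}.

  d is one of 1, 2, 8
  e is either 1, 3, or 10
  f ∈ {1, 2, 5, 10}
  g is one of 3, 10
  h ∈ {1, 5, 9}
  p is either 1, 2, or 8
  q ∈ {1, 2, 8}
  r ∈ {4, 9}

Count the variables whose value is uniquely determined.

Among the 8 variables, 4 fits only r (and all 8 values in {1, 2, 3, 4, 5, 8, 9, 10} must be used), so r = 4.
The 7 still-open variables draw from only 7 values {1, 2, 3, 5, 8, 9, 10}, so each is used; only h can be 9, hence h = 9.
Among the 6 still-open variables, 5 fits only f (and all 6 values in {1, 2, 3, 5, 8, 10} must be used), so f = 5.
d, p, q share exactly the 3 values {1, 2, 8}; by pigeonhole those values go to them, so strike 1, 2, 8 from e.
Determined: f=5, h=9, r=4. The other variables each still have more than one consistent value. That makes 3.

3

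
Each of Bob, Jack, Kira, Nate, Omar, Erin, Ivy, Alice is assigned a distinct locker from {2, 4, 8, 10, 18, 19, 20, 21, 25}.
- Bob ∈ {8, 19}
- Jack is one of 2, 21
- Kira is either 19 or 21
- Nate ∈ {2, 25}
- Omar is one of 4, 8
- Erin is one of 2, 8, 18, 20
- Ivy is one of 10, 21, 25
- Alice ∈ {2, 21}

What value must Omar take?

Jack and Alice between them cover only {2, 21} — a naked pair. Remove those values from Kira, Nate, Erin, Ivy.
Kira must be 19 (only option left). So Bob can't be 19.
That leaves Nate = 25. Eliminate 25 elsewhere: Ivy.
That leaves Ivy = 10.
That leaves Bob = 8. So Omar, Erin can't be 8.
So Omar = 4.

4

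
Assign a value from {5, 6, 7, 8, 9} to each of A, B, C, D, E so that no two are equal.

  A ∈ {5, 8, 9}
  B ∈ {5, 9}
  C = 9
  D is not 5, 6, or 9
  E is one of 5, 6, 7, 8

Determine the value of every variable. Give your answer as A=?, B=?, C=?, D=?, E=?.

A=8, B=5, C=9, D=7, E=6

C must be 9 (only option left). Eliminate 9 elsewhere: A, B.
That leaves B = 5. Strike 5 from A, E.
A has just one choice, so A = 8. So D, E can't be 8.
D's domain is down to {7}, so D = 7. Eliminate 7 elsewhere: E.
E's domain is down to {6}, so E = 6.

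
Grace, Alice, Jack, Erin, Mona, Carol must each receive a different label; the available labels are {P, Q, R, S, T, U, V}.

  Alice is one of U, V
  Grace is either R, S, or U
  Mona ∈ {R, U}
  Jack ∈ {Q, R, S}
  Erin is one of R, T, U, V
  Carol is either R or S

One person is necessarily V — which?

Alice

The 6 variables together cover exactly {Q, R, S, T, U, V} — 6 values for 6 variables — and Q appears only in Jack's list, so Jack = Q.
The 5 still-open variables draw from only 5 values {R, S, T, U, V}, so each is used; only Erin can be T, hence Erin = T.
The 4 still-open variables draw from only 4 values {R, S, U, V}, so each is used; only Alice can be V, hence Alice = V.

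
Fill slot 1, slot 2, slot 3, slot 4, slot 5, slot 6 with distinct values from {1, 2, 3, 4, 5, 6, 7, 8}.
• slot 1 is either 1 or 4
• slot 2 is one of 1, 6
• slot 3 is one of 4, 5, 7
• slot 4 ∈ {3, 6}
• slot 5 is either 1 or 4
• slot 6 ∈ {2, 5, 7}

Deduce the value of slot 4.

3

The 2 variables slot 1 and slot 5 are confined to {1, 4}, which locks those values in; drop them from slot 2, slot 3.
slot 2 has just one choice, so slot 2 = 6. Eliminate 6 elsewhere: slot 4.
So slot 4 = 3.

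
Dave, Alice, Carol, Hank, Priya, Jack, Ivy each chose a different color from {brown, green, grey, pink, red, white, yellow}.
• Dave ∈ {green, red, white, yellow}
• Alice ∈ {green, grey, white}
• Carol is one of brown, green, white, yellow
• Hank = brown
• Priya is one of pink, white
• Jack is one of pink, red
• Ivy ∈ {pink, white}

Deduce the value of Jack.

Hank must be brown (only option left). Eliminate brown elsewhere: Carol.
The 6 still-open variables together cover exactly {green, grey, pink, red, white, yellow} — 6 values for 6 variables — and grey appears only in Alice's list, so Alice = grey.
Priya and Ivy share exactly the 2 values {pink, white}; by pigeonhole those values go to them, so strike pink, white from Dave, Carol, Jack.
So Jack = red.

red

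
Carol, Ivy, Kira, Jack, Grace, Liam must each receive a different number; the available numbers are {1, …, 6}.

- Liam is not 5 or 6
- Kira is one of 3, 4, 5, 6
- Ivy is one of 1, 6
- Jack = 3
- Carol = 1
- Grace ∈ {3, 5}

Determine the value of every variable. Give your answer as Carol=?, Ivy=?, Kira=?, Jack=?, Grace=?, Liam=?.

Carol has just one choice, so Carol = 1. Eliminate 1 elsewhere: Ivy, Liam.
Ivy must be 6 (only option left). So Kira can't be 6.
Jack must be 3 (only option left). Eliminate 3 elsewhere: Kira, Grace, Liam.
Grace has just one choice, so Grace = 5. Remove 5 from Kira.
Kira must be 4 (only option left). Eliminate 4 elsewhere: Liam.
Liam has just one choice, so Liam = 2.

Carol=1, Ivy=6, Kira=4, Jack=3, Grace=5, Liam=2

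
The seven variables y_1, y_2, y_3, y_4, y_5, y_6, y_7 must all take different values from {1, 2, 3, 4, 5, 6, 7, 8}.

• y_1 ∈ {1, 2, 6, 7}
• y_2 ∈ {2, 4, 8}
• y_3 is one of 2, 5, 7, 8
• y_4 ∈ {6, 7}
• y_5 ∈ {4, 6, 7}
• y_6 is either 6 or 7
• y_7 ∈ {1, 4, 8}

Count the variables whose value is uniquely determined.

The 7 variables draw from only 7 values {1, 2, 4, 5, 6, 7, 8}, so each is used; only y_3 can be 5, hence y_3 = 5.
y_4 and y_6 share exactly the 2 values {6, 7}; by pigeonhole those values go to them, so strike 6, 7 from y_1, y_5.
y_5's domain is down to {4}, so y_5 = 4. Remove 4 from y_2, y_7.
Determined: y_3=5, y_5=4. The other variables each still have more than one consistent value. That makes 2.

2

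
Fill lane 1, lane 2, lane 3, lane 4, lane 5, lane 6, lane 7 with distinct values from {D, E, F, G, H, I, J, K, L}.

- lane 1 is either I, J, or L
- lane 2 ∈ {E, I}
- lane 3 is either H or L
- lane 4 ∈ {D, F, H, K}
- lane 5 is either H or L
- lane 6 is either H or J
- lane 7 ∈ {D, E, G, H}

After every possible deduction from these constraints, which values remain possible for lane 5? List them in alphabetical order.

The 2 variables lane 3 and lane 5 are confined to {H, L}, which locks those values in; drop them from lane 1, lane 4, lane 6, lane 7.
lane 6 has just one choice, so lane 6 = J. Remove J from lane 1.
lane 1 has just one choice, so lane 1 = I. So lane 2 can't be I.
lane 2's domain is down to {E}, so lane 2 = E. Remove E from lane 7.
No further eliminations apply; lane 5 can still be any of H, L.

H, L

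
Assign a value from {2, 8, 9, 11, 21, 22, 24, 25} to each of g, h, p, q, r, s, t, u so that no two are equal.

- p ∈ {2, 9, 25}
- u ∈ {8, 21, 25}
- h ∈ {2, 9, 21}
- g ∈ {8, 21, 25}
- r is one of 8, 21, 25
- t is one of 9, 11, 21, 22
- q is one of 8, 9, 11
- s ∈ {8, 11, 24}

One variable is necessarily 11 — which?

Among the 8 variables, 22 fits only t (and all 8 values in {2, 8, 9, 11, 21, 22, 24, 25} must be used), so t = 22.
Among the 7 still-open variables, 24 fits only s (and all 7 values in {2, 8, 9, 11, 21, 24, 25} must be used), so s = 24.
The 6 still-open variables together cover exactly {2, 8, 9, 11, 21, 25} — 6 values for 6 variables — and 11 appears only in q's list, so q = 11.

q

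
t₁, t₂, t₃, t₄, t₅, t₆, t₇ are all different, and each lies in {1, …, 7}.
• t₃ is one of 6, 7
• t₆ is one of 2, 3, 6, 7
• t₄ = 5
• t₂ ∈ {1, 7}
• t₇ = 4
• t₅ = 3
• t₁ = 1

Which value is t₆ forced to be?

2

t₁ must be 1 (only option left). Remove 1 from t₂.
t₂'s domain is down to {7}, so t₂ = 7. Strike 7 from t₃, t₆.
t₃ has just one choice, so t₃ = 6. Remove 6 from t₆.
t₄ must be 5 (only option left).
t₅ has just one choice, so t₅ = 3. Strike 3 from t₆.
So t₆ = 2.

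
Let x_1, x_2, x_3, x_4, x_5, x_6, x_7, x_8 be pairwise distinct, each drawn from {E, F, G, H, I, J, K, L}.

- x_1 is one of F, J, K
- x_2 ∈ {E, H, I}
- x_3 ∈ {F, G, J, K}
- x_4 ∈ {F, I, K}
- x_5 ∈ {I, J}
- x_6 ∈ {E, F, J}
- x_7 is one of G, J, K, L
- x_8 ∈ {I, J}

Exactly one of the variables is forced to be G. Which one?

The 8 variables draw from only 8 values {E, F, G, H, I, J, K, L}, so each is used; only x_2 can be H, hence x_2 = H.
Among the 7 still-open variables, E fits only x_6 (and all 7 values in {E, F, G, I, J, K, L} must be used), so x_6 = E.
The 6 still-open variables draw from only 6 values {F, G, I, J, K, L}, so each is used; only x_7 can be L, hence x_7 = L.
The 5 still-open variables draw from only 5 values {F, G, I, J, K}, so each is used; only x_3 can be G, hence x_3 = G.

x_3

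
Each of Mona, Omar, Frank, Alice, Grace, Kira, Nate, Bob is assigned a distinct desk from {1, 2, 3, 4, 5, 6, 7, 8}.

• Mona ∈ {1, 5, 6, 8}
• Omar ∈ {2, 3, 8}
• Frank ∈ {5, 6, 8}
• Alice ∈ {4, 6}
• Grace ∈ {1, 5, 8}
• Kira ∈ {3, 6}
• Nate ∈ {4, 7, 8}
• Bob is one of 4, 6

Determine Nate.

7

The 8 variables draw from only 8 values {1, 2, 3, 4, 5, 6, 7, 8}, so each is used; only Omar can be 2, hence Omar = 2.
Among the 7 still-open variables, 3 fits only Kira (and all 7 values in {1, 3, 4, 5, 6, 7, 8} must be used), so Kira = 3.
The 6 still-open variables draw from only 6 values {1, 4, 5, 6, 7, 8}, so each is used; only Nate can be 7, hence Nate = 7.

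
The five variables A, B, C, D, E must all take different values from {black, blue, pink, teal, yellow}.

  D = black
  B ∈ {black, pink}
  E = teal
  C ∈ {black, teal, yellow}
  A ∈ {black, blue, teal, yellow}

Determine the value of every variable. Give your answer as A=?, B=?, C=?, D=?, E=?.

D's domain is down to {black}, so D = black. Strike black from A, B, C.
E has just one choice, so E = teal. Strike teal from A, C.
B's domain is down to {pink}, so B = pink.
C has just one choice, so C = yellow. Strike yellow from A.
That leaves A = blue.

A=blue, B=pink, C=yellow, D=black, E=teal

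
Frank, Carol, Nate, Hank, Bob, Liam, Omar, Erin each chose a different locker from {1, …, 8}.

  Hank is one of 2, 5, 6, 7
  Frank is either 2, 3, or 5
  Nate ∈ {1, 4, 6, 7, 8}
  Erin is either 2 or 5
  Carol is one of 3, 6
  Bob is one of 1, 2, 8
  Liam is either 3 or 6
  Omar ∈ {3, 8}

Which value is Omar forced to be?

8

Among the 8 variables, 4 fits only Nate (and all 8 values in {1, 2, 3, 4, 5, 6, 7, 8} must be used), so Nate = 4.
The 7 still-open variables draw from only 7 values {1, 2, 3, 5, 6, 7, 8}, so each is used; only Bob can be 1, hence Bob = 1.
The 6 still-open variables together cover exactly {2, 3, 5, 6, 7, 8} — 6 values for 6 variables — and 7 appears only in Hank's list, so Hank = 7.
Among the 5 still-open variables, 8 fits only Omar (and all 5 values in {2, 3, 5, 6, 8} must be used), so Omar = 8.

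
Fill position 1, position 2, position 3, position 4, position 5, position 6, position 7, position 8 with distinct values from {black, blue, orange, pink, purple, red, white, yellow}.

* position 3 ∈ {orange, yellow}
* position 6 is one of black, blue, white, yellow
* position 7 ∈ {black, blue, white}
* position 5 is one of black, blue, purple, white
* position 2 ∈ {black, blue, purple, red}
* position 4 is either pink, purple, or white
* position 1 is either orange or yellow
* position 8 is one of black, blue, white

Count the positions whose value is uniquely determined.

3

The 8 variables together cover exactly {black, blue, orange, pink, purple, red, white, yellow} — 8 values for 8 variables — and pink appears only in position 4's list, so position 4 = pink.
Among the 7 still-open variables, red fits only position 2 (and all 7 values in {black, blue, orange, purple, red, white, yellow} must be used), so position 2 = red.
Among the 6 still-open variables, purple fits only position 5 (and all 6 values in {black, blue, orange, purple, white, yellow} must be used), so position 5 = purple.
The 2 variables position 1 and position 3 are confined to {orange, yellow}, which locks those values in; drop them from position 6.
Determined: position 2=red, position 4=pink, position 5=purple. The other positions each still have more than one consistent value. That makes 3.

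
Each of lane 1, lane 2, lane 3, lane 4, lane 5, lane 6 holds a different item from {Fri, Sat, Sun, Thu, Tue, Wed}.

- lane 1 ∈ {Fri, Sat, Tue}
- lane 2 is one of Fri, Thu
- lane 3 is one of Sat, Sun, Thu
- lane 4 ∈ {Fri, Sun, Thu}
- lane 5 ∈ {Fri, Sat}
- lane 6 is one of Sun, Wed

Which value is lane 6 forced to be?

Among the 6 variables, Tue fits only lane 1 (and all 6 values in {Fri, Sat, Sun, Thu, Tue, Wed} must be used), so lane 1 = Tue.
The 5 still-open variables together cover exactly {Fri, Sat, Sun, Thu, Wed} — 5 values for 5 variables — and Wed appears only in lane 6's list, so lane 6 = Wed.

Wed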